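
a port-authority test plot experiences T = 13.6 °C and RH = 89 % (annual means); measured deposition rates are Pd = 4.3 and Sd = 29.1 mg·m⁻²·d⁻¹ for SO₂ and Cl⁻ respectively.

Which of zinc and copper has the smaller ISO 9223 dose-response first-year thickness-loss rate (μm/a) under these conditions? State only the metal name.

zinc

zinc: f(T) = -0.071·(T−10) [T>10 °C] = -0.2556
  Pd branch = 0.0129·Pd^0.44·e^(0.046·RH+f) = 1.138 μm/a
  Cl⁻ term: 0.0175·29.1^0.57·exp(0.008·89+0.085·13.6) = 0.774
  r_corr = 1.138 + 0.774 = 1.912 μm/a
copper: temperature factor f = -0.080·(3.6) = -0.2880
  SO₂ term: 0.0053·4.3^0.26·exp(0.059·89-0.2880) = 1.108
  Cl⁻ term: 0.01025·29.1^0.27·exp(0.036·89+0.049·13.6) = 1.221
  sum: 1.108 + 1.221 → r_corr = 2.329 μm/a
Ordering by μm/a: copper (2.33) > zinc (1.91)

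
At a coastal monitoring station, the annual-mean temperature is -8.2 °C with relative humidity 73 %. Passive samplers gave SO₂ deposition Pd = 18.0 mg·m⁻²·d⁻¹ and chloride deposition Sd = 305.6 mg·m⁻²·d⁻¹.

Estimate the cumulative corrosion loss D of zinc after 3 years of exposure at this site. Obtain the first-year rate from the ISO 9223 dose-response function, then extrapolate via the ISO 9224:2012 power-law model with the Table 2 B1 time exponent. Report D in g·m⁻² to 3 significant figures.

zinc: f(T) = +0.038·(T−10) [T≤10 °C] = -0.6916
  Pd branch = 0.0129·Pd^0.44·e^(0.046·RH+f) = 0.6621 μm/a
  Sd branch = 0.0175·Sd^0.57·e^(0.008·RH+0.085·T) = 0.4078 μm/a
  sum: 0.6621 + 0.4078 → r_corr = 1.07 μm/a
Power-law: D(3) = r_corr · 3^0.813
  D(3) = 1.07 × 3^0.813 = 1.07 × 2.443 = 2.614 μm
  Mass loss = 2.614 μm × 7.14 g/cm³ = 18.66 g·m⁻²

D(3) = 18.7 g·m⁻²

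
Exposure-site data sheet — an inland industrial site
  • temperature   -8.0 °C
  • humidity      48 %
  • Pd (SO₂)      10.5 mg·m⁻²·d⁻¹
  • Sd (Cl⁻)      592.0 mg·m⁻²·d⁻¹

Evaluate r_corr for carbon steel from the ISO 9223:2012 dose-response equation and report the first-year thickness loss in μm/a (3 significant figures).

carbon steel: f(T) = +0.150·(T−10) [T≤10 °C] = -2.7000
  sulphur-dioxide contribution → 1.055 μm/a
  chloride contribution → 18.9 μm/a
  total first-year rate 19.95 μm/a

r_corr = 20.0 μm/a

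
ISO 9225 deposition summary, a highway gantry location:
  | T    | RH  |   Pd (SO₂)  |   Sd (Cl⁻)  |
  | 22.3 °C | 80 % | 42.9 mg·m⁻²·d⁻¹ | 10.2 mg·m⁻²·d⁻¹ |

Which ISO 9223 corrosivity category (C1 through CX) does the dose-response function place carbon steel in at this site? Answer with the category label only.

C3

carbon steel: f(T) = -0.054·(T−10) [T>10 °C] = -0.6642
  Pd branch = 1.77·Pd^0.52·e^(0.02·RH+f) = 31.86 μm/a
  Cl⁻ term: 0.102·10.2^0.62·exp(0.033·80+0.04·22.3) = 14.72
  r_corr = 31.86 + 14.72 = 46.58 μm/a
ISO 9223 Table 2 (carbon steel): 25 < 46.6 ≤ 50 μm/a ⇒ C3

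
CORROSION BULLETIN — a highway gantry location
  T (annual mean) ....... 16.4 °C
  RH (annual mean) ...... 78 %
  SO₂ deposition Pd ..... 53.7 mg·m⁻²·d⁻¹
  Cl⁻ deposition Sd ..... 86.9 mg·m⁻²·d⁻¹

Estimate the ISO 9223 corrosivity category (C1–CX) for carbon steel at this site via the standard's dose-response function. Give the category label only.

carbon steel: f(T) = -0.054·(T−10) [T>10 °C] = -0.3456
  SO₂ term: 1.77·53.7^0.52·exp(0.02·78-0.3456) = 47.31
  Cl⁻ term: 0.102·86.9^0.62·exp(0.033·78+0.04·16.4) = 41.07
  r_corr = 47.31 + 41.07 = 88.39 μm/a
Category bounds: 80…200 μm/a bracket r_corr ⇒ C5

C5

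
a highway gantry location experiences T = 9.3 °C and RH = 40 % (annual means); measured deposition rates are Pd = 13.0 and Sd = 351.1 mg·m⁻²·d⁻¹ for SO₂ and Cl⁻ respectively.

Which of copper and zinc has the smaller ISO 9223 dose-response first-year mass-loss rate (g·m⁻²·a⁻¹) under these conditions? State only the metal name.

copper

copper: T≤10 °C ⇒ hinge +0.126·(9.3−10) = -0.0882
  SO₂ term: 0.0053·13.0^0.26·exp(0.059·40-0.0882) = 0.1001
  Sd branch = 0.01025·Sd^0.27·e^(0.036·RH+0.049·T) = 0.3321 μm/a
  sum: 0.1001 + 0.3321 → r_corr = 0.4322 μm/a
  mass loss = 0.4322 μm/a × 8.96 g/cm³ = 3.873 g·m⁻²·a⁻¹
zinc: f(T) = +0.038·(T−10) [T≤10 °C] = -0.0266
  SO₂ term: 0.0129·13.0^0.44·exp(0.046·40-0.0266) = 0.2445
  Sd branch = 0.0175·Sd^0.57·e^(0.008·RH+0.085·T) = 1.5 μm/a
  sum: 0.2445 + 1.5 → r_corr = 1.745 μm/a
  mass loss = 1.745 μm/a × 7.14 g/cm³ = 12.46 g·m⁻²·a⁻¹
Ordering by g·m⁻²·a⁻¹: zinc (12.5) > copper (3.87)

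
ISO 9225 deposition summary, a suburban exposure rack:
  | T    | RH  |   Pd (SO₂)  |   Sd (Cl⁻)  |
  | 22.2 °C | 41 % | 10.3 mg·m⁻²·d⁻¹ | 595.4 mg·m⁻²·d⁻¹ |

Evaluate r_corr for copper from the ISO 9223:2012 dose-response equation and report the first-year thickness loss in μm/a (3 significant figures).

copper: temperature factor f = -0.080·(12.2) = -0.9760
  sulphur-dioxide contribution → 0.04114 μm/a
  chloride contribution → 0.7471 μm/a
  total first-year rate 0.7882 μm/a

r_corr = 0.788 μm/a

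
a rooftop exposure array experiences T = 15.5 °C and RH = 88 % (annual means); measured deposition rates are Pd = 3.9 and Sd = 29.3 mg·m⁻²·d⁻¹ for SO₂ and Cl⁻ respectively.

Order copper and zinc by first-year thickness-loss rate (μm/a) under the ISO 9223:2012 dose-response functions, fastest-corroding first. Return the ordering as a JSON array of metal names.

copper: f(T) = -0.080·(T−10) [T>10 °C] = -0.4400
  Pd branch = 0.0053·Pd^0.26·e^(0.059·RH+f) = 0.8744 μm/a
  Sd branch = 0.01025·Sd^0.27·e^(0.036·RH+0.049·T) = 1.296 μm/a
  sum: 0.8744 + 1.296 → r_corr = 2.17 μm/a
zinc: f(T) = -0.071·(T−10) [T>10 °C] = -0.3905
  Pd branch = 0.0129·Pd^0.44·e^(0.046·RH+f) = 0.9101 μm/a
  Cl⁻ term: 0.0175·29.3^0.57·exp(0.008·88+0.085·15.5) = 0.9059
  r_corr = 0.9101 + 0.9059 = 1.816 μm/a
Ordering by μm/a: copper (2.17) > zinc (1.82)

["copper", "zinc"]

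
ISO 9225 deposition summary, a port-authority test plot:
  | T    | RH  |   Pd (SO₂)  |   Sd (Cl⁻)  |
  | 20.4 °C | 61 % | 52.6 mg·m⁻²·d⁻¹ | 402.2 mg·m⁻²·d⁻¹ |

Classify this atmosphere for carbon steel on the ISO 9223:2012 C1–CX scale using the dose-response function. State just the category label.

carbon steel: T>10 °C ⇒ hinge -0.054·(20.4−10) = -0.5616
  Pd branch = 1.77·Pd^0.52·e^(0.02·RH+f) = 26.84 μm/a
  Sd branch = 0.102·Sd^0.62·e^(0.033·RH+0.04·T) = 71.12 μm/a
  r_corr = 26.84 + 71.12 = 97.96 μm/a
98 μm/a falls in (80, 200] for carbon steel → category C5

C5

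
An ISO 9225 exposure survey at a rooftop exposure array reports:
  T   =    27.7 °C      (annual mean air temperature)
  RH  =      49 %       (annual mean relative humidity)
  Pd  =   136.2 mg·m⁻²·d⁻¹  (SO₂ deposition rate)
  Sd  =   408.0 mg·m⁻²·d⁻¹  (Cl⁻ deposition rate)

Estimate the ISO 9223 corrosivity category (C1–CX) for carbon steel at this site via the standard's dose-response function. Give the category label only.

C5

carbon steel: T>10 °C ⇒ hinge -0.054·(27.7−10) = -0.9558
  Pd branch = 1.77·Pd^0.52·e^(0.02·RH+f) = 23.35 μm/a
  Cl⁻ term: 0.102·408.0^0.62·exp(0.033·49+0.04·27.7) = 64.66
  r_corr = 23.35 + 64.66 = 88.01 μm/a
Category bounds: 80…200 μm/a bracket r_corr ⇒ C5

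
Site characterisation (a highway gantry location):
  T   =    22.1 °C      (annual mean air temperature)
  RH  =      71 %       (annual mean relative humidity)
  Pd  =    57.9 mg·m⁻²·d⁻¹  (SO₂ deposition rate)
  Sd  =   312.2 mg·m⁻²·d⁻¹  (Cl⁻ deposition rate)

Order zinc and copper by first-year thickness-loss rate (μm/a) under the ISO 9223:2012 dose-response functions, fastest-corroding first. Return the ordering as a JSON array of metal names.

zinc: f(T) = -0.071·(T−10) [T>10 °C] = -0.8591
  SO₂ term: 0.0129·57.9^0.44·exp(0.046·71-0.8591) = 0.854
  Sd branch = 0.0175·Sd^0.57·e^(0.008·RH+0.085·T) = 5.338 μm/a
  r_corr = 0.854 + 5.338 = 6.192 μm/a
copper: temperature factor f = -0.080·(12.1) = -0.9680
  SO₂ term: 0.0053·57.9^0.26·exp(0.059·71-0.9680) = 0.3814
  Sd branch = 0.01025·Sd^0.27·e^(0.036·RH+0.049·T) = 1.839 μm/a
  sum: 0.3814 + 1.839 → r_corr = 2.22 μm/a
Ordering by μm/a: zinc (6.19) > copper (2.22)

["zinc", "copper"]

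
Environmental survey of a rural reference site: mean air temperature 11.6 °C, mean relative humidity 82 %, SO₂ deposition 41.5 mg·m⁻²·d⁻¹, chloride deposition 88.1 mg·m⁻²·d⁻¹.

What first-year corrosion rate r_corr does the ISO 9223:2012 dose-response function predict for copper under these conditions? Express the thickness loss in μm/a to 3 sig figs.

copper: f(T) = -0.080·(T−10) [T>10 °C] = -0.1280
  SO₂ term: 0.0053·41.5^0.26·exp(0.059·82-0.1280) = 1.551
  Sd branch = 0.01025·Sd^0.27·e^(0.036·RH+0.049·T) = 1.161 μm/a
  r_corr = 1.551 + 1.161 = 2.711 μm/a

r_corr = 2.71 μm/a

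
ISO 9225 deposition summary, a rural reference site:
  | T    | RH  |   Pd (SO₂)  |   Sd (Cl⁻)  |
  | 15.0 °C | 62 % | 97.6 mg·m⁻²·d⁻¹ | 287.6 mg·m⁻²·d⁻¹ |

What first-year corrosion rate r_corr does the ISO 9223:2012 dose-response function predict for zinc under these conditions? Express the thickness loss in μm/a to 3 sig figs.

r_corr = 3.77 μm/a

zinc: f(T) = -0.071·(T−10) [T>10 °C] = -0.3550
  Pd branch = 0.0129·Pd^0.44·e^(0.046·RH+f) = 1.176 μm/a
  Sd branch = 0.0175·Sd^0.57·e^(0.008·RH+0.085·T) = 2.592 μm/a
  sum: 1.176 + 2.592 → r_corr = 3.768 μm/a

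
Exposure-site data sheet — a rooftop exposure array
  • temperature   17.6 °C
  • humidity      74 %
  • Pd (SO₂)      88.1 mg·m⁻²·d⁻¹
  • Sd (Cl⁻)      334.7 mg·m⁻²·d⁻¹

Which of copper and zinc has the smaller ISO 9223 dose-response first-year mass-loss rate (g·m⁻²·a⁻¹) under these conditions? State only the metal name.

copper

copper: f(T) = -0.080·(T−10) [T>10 °C] = -0.6080
  SO₂ term: 0.0053·88.1^0.26·exp(0.059·74-0.6080) = 0.7279
  Cl⁻ term: 0.01025·334.7^0.27·exp(0.036·74+0.049·17.6) = 1.674
  r_corr = 0.7279 + 1.674 = 2.402 μm/a
  mass loss = 2.402 μm/a × 8.96 g/cm³ = 21.52 g·m⁻²·a⁻¹
zinc: T>10 °C ⇒ hinge -0.071·(17.6−10) = -0.5396
  Pd branch = 0.0129·Pd^0.44·e^(0.046·RH+f) = 1.623 μm/a
  Sd branch = 0.0175·Sd^0.57·e^(0.008·RH+0.085·T) = 3.881 μm/a
  sum: 1.623 + 3.881 → r_corr = 5.504 μm/a
  mass loss = 5.504 μm/a × 7.14 g/cm³ = 39.3 g·m⁻²·a⁻¹
Ordering by g·m⁻²·a⁻¹: zinc (39.3) > copper (21.5)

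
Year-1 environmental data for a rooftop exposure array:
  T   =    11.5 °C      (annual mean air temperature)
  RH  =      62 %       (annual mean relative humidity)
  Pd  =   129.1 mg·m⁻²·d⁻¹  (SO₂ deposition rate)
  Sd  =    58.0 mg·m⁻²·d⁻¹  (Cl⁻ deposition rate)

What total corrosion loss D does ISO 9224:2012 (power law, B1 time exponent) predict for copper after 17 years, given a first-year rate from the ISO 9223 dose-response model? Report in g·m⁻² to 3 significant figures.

D(17) = 68.0 g·m⁻²

copper: f(T) = -0.080·(T−10) [T>10 °C] = -0.1200
  sulphur-dioxide contribution → 0.6451 μm/a
  chloride contribution → 0.5022 μm/a
  ⇒ r_corr(copper) = 1.147 μm/a
Long-term exponent b (ISO 9224 Table 2, B1) = 0.667
  D(17) = 1.147 × 17^0.667 = 1.147 × 6.618 = 7.593 μm
  Mass loss = 7.593 μm × 8.96 g/cm³ = 68.03 g·m⁻²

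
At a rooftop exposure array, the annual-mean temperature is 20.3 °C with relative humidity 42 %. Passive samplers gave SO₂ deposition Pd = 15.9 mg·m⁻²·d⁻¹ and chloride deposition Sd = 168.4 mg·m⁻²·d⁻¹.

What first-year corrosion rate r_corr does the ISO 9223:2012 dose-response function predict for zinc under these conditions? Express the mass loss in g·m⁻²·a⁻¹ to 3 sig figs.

r_corr = 19.3 g·m⁻²·a⁻¹

zinc: T>10 °C ⇒ hinge -0.071·(20.3−10) = -0.7313
  sulphur-dioxide contribution → 0.1448 μm/a
  chloride contribution → 2.555 μm/a
  ⇒ r_corr(zinc) = 2.7 μm/a
Convert to mass loss: 2.7 μm/a × 7.14 g/cm³ = 19.27 g·m⁻²·a⁻¹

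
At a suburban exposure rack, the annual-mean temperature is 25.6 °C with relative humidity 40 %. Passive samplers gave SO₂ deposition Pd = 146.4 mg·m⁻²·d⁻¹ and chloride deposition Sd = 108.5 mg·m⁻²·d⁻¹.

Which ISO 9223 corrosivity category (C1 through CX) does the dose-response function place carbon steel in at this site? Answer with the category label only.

carbon steel: T>10 °C ⇒ hinge -0.054·(25.6−10) = -0.8424
  sulphur-dioxide contribution → 22.68 μm/a
  chloride contribution → 19.43 μm/a
  ⇒ r_corr(carbon steel) = 42.11 μm/a
Category bounds: 25…50 μm/a bracket r_corr ⇒ C3

C3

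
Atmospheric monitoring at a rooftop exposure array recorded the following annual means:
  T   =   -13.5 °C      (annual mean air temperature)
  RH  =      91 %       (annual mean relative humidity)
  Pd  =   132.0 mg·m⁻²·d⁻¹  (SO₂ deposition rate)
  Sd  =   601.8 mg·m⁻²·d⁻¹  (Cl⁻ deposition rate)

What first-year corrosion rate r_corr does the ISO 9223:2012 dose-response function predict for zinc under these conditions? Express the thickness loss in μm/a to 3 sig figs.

r_corr = 3.42 μm/a

zinc: T≤10 °C ⇒ hinge +0.038·(-13.5−10) = -0.8930
  Pd branch = 0.0129·Pd^0.44·e^(0.046·RH+f) = 2.977 μm/a
  Cl⁻ term: 0.0175·601.8^0.57·exp(0.008·91+0.085·-13.5) = 0.4417
  r_corr = 2.977 + 0.4417 = 3.419 μm/a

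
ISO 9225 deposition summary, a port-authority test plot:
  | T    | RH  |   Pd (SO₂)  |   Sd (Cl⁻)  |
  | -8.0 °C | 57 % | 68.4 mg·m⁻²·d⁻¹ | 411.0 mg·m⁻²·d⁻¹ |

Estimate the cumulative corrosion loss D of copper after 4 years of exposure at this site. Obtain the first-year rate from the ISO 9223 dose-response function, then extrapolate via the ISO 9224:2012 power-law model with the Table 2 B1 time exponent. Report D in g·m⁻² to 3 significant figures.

D(4) = 7.26 g·m⁻²

copper: T≤10 °C ⇒ hinge +0.126·(-8.0−10) = -2.2680
  SO₂ term: 0.0053·68.4^0.26·exp(0.059·57-2.2680) = 0.04753
  Cl⁻ term: 0.01025·411.0^0.27·exp(0.036·57+0.049·-8.0) = 0.2738
  r_corr = 0.04753 + 0.2738 = 0.3213 μm/a
ISO 9224: D(t) = r_corr · t^b with b = 0.667 (copper, B1)
  D(4) = 0.3213 × 4^0.667 = 0.3213 × 2.521 = 0.81 μm
  Mass loss = 0.81 μm × 8.96 g/cm³ = 7.258 g·m⁻²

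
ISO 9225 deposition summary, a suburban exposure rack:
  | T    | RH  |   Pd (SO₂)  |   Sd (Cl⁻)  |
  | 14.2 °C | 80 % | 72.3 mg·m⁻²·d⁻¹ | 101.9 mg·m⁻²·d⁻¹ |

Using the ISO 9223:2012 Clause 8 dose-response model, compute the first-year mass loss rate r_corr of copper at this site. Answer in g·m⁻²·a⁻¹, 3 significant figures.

copper: f(T) = -0.080·(T−10) [T>10 °C] = -0.3360
  Pd branch = 0.0053·Pd^0.26·e^(0.059·RH+f) = 1.293 μm/a
  Sd branch = 0.01025·Sd^0.27·e^(0.036·RH+0.049·T) = 1.276 μm/a
  sum: 1.293 + 1.276 → r_corr = 2.569 μm/a
Convert to mass loss: 2.569 μm/a × 8.96 g/cm³ = 23.02 g·m⁻²·a⁻¹

r_corr = 23.0 g·m⁻²·a⁻¹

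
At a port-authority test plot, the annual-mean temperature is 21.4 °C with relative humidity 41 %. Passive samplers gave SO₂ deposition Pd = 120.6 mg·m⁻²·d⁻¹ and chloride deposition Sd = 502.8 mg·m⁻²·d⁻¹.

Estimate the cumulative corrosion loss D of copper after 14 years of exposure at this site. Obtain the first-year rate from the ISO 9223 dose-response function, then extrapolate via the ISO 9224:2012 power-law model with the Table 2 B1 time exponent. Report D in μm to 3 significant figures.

D(14) = 4.47 μm

copper: T>10 °C ⇒ hinge -0.080·(21.4−10) = -0.9120
  Pd branch = 0.0053·Pd^0.26·e^(0.059·RH+f) = 0.08316 μm/a
  Cl⁻ term: 0.01025·502.8^0.27·exp(0.036·41+0.049·21.4) = 0.6863
  sum: 0.08316 + 0.6863 → r_corr = 0.7695 μm/a
Power-law: D(14) = r_corr · 14^0.667
  D(14) = 0.7695 × 14^0.667 = 0.7695 × 5.814 = 4.474 μm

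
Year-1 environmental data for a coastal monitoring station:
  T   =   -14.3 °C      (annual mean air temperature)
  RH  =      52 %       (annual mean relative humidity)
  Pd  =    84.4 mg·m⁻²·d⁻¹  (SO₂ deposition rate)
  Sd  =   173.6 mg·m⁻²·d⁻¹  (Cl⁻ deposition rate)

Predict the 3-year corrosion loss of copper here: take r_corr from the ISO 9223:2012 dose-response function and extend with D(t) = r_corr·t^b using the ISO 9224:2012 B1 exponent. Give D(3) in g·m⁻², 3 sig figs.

D(3) = 2.80 g·m⁻²

copper: T≤10 °C ⇒ hinge +0.126·(-14.3−10) = -3.0618
  sulphur-dioxide contribution → 0.0169 μm/a
  chloride contribution → 0.1331 μm/a
  ⇒ r_corr(copper) = 0.15 μm/a
Long-term exponent b (ISO 9224 Table 2, B1) = 0.667
  D(3) = 0.15 × 3^0.667 = 0.15 × 2.081 = 0.3121 μm
  Mass loss = 0.3121 μm × 8.96 g/cm³ = 2.796 g·m⁻²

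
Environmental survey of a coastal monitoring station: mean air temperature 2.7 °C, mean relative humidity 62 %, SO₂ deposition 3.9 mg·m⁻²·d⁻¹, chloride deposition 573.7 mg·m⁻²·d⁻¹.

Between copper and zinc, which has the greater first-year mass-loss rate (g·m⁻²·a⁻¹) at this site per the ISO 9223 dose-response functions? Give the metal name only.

zinc

copper: T≤10 °C ⇒ hinge +0.126·(2.7−10) = -0.9198
  Pd branch = 0.0053·Pd^0.26·e^(0.059·RH+f) = 0.1167 μm/a
  Cl⁻ term: 0.01025·573.7^0.27·exp(0.036·62+0.049·2.7) = 0.6059
  sum: 0.1167 + 0.6059 → r_corr = 0.7226 μm/a
  mass loss = 0.7226 μm/a × 8.96 g/cm³ = 6.474 g·m⁻²·a⁻¹
zinc: f(T) = +0.038·(T−10) [T≤10 °C] = -0.2774
  Pd branch = 0.0129·Pd^0.44·e^(0.046·RH+f) = 0.3082 μm/a
  Sd branch = 0.0175·Sd^0.57·e^(0.008·RH+0.085·T) = 1.351 μm/a
  sum: 0.3082 + 1.351 → r_corr = 1.659 μm/a
  mass loss = 1.659 μm/a × 7.14 g/cm³ = 11.84 g·m⁻²·a⁻¹
Ordering by g·m⁻²·a⁻¹: zinc (11.8) > copper (6.47)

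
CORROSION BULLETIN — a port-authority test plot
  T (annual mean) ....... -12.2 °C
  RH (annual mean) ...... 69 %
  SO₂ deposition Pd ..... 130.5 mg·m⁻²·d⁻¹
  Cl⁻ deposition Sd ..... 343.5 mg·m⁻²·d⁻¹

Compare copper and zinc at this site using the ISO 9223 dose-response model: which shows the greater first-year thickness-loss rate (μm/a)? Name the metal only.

copper: T≤10 °C ⇒ hinge +0.126·(-12.2−10) = -2.7972
  sulphur-dioxide contribution → 0.06723 μm/a
  chloride contribution → 0.327 μm/a
  ⇒ r_corr(copper) = 0.3943 μm/a
zinc: T≤10 °C ⇒ hinge +0.038·(-12.2−10) = -0.8436
  sulphur-dioxide contribution → 1.131 μm/a
  chloride contribution → 0.3005 μm/a
  ⇒ r_corr(zinc) = 1.432 μm/a
Ordering by μm/a: zinc (1.43) > copper (0.394)

zinc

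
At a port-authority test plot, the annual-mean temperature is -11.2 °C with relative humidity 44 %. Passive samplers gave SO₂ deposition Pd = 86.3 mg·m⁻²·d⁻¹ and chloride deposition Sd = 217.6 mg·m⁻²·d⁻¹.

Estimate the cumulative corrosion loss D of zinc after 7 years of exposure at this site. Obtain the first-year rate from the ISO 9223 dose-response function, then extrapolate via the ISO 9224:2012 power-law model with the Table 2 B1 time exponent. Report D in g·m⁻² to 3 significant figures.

zinc: T≤10 °C ⇒ hinge +0.038·(-11.2−10) = -0.8056
  sulphur-dioxide contribution → 0.3102 μm/a
  chloride contribution → 0.2065 μm/a
  ⇒ r_corr(zinc) = 0.5167 μm/a
Long-term exponent b (ISO 9224 Table 2, B1) = 0.813
  D(7) = 0.5167 × 7^0.813 = 0.5167 × 4.865 = 2.513 μm
  Mass loss = 2.513 μm × 7.14 g/cm³ = 17.95 g·m⁻²

D(7) = 17.9 g·m⁻²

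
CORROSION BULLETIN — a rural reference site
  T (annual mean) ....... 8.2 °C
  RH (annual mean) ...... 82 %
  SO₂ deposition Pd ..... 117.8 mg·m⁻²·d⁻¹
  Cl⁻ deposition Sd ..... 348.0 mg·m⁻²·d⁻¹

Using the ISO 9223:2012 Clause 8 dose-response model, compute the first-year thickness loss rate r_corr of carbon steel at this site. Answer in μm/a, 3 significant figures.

carbon steel: temperature factor f = +0.150·(-1.8) = -0.2700
  sulphur-dioxide contribution → 83.17 μm/a
  chloride contribution → 79.8 μm/a
  total first-year rate 163 μm/a

r_corr = 163 μm/a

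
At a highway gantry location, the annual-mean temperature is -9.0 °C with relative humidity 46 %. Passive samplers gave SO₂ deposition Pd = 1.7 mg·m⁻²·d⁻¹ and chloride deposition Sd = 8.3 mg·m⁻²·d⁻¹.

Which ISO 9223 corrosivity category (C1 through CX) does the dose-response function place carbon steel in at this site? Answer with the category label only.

carbon steel: T≤10 °C ⇒ hinge +0.150·(-9.0−10) = -2.8500
  SO₂ term: 1.77·1.7^0.52·exp(0.02·46-2.8500) = 0.3385
  Sd branch = 0.102·Sd^0.62·e^(0.033·RH+0.04·T) = 1.206 μm/a
  r_corr = 0.3385 + 1.206 = 1.545 μm/a
Category bounds: 1.3…25 μm/a bracket r_corr ⇒ C2

C2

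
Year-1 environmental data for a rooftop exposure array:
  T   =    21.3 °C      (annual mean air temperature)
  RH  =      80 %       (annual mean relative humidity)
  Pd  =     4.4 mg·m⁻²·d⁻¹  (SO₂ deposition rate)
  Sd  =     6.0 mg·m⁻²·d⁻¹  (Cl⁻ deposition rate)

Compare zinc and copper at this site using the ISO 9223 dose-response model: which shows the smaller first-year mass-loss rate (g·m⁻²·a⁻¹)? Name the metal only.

zinc: temperature factor f = -0.071·(11.3) = -0.8023
  Pd branch = 0.0129·Pd^0.44·e^(0.046·RH+f) = 0.44 μm/a
  Cl⁻ term: 0.0175·6.0^0.57·exp(0.008·80+0.085·21.3) = 0.5634
  sum: 0.44 + 0.5634 → r_corr = 1.003 μm/a
  mass loss = 1.003 μm/a × 7.14 g/cm³ = 7.165 g·m⁻²·a⁻¹
copper: temperature factor f = -0.080·(11.3) = -0.9040
  Pd branch = 0.0053·Pd^0.26·e^(0.059·RH+f) = 0.3539 μm/a
  Sd branch = 0.01025·Sd^0.27·e^(0.036·RH+0.049·T) = 0.8411 μm/a
  r_corr = 0.3539 + 0.8411 = 1.195 μm/a
  mass loss = 1.195 μm/a × 8.96 g/cm³ = 10.71 g·m⁻²·a⁻¹
Ordering by g·m⁻²·a⁻¹: copper (10.7) > zinc (7.16)

zinc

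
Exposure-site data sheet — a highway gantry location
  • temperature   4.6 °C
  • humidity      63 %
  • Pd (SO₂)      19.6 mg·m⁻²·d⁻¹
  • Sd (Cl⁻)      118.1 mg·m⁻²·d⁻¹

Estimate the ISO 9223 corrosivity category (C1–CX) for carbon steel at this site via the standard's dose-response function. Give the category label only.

C3

carbon steel: temperature factor f = +0.150·(-5.4) = -0.8100
  Pd branch = 1.77·Pd^0.52·e^(0.02·RH+f) = 13.04 μm/a
  Cl⁻ term: 0.102·118.1^0.62·exp(0.033·63+0.04·4.6) = 18.89
  r_corr = 13.04 + 18.89 = 31.93 μm/a
31.9 μm/a falls in (25, 50] for carbon steel → category C3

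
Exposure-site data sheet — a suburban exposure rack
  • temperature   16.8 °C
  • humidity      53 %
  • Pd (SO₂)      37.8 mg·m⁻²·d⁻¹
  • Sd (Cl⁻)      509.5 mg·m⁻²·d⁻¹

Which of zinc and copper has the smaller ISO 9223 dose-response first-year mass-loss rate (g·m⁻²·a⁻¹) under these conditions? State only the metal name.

zinc: temperature factor f = -0.071·(6.8) = -0.4828
  Pd branch = 0.0129·Pd^0.44·e^(0.046·RH+f) = 0.4506 μm/a
  Sd branch = 0.0175·Sd^0.57·e^(0.008·RH+0.085·T) = 3.894 μm/a
  sum: 0.4506 + 3.894 → r_corr = 4.345 μm/a
  mass loss = 4.345 μm/a × 7.14 g/cm³ = 31.02 g·m⁻²·a⁻¹
copper: T>10 °C ⇒ hinge -0.080·(16.8−10) = -0.5440
  SO₂ term: 0.0053·37.8^0.26·exp(0.059·53-0.5440) = 0.1804
  Cl⁻ term: 0.01025·509.5^0.27·exp(0.036·53+0.049·16.8) = 0.8468
  sum: 0.1804 + 0.8468 → r_corr = 1.027 μm/a
  mass loss = 1.027 μm/a × 8.96 g/cm³ = 9.204 g·m⁻²·a⁻¹
Ordering by g·m⁻²·a⁻¹: zinc (31) > copper (9.2)

copper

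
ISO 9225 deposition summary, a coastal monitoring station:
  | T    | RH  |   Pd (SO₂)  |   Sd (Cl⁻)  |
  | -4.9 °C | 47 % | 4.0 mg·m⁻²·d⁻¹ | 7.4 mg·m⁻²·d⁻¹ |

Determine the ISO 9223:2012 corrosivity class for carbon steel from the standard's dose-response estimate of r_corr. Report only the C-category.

carbon steel: T≤10 °C ⇒ hinge +0.150·(-4.9−10) = -2.2350
  SO₂ term: 1.77·4.0^0.52·exp(0.02·47-2.2350) = 0.9969
  Cl⁻ term: 0.102·7.4^0.62·exp(0.033·47+0.04·-4.9) = 1.368
  sum: 0.9969 + 1.368 → r_corr = 2.365 μm/a
Category bounds: 1.3…25 μm/a bracket r_corr ⇒ C2

C2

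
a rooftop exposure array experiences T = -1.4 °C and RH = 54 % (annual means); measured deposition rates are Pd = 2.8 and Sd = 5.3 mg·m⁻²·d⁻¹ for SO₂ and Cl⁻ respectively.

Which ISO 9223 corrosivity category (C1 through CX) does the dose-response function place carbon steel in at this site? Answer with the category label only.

C2

carbon steel: temperature factor f = +0.150·(-11.4) = -1.7100
  sulphur-dioxide contribution → 1.61 μm/a
  chloride contribution → 1.612 μm/a
  ⇒ r_corr(carbon steel) = 3.222 μm/a
ISO 9223 Table 2 (carbon steel): 1.3 < 3.22 ≤ 25 μm/a ⇒ C2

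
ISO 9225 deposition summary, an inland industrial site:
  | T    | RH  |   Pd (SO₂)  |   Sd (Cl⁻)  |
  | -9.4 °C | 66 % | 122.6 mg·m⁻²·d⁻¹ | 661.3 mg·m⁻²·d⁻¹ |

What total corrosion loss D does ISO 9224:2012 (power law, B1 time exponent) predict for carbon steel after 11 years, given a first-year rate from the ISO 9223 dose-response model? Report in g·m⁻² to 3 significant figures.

carbon steel: temperature factor f = +0.150·(-19.4) = -2.9100
  SO₂ term: 1.77·122.6^0.52·exp(0.02·66-2.9100) = 4.4
  Sd branch = 0.102·Sd^0.62·e^(0.033·RH+0.04·T) = 34.66 μm/a
  r_corr = 4.4 + 34.66 = 39.06 μm/a
Power-law: D(11) = r_corr · 11^0.523
  D(11) = 39.06 × 11^0.523 = 39.06 × 3.505 = 136.9 μm
  Mass loss = 136.9 μm × 7.85 g/cm³ = 1075 g·m⁻²

D(11) = 1.07e+03 g·m⁻²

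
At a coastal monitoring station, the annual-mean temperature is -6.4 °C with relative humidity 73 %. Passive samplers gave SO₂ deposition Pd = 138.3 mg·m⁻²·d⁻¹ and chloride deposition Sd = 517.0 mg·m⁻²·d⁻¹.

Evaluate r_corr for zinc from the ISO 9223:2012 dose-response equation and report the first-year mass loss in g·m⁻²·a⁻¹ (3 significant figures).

r_corr = 17.0 g·m⁻²·a⁻¹

zinc: f(T) = +0.038·(T−10) [T≤10 °C] = -0.6232
  SO₂ term: 0.0129·138.3^0.44·exp(0.046·73-0.6232) = 1.739
  Cl⁻ term: 0.0175·517.0^0.57·exp(0.008·73+0.085·-6.4) = 0.6414
  r_corr = 1.739 + 0.6414 = 2.38 μm/a
Convert to mass loss: 2.38 μm/a × 7.14 g/cm³ = 16.99 g·m⁻²·a⁻¹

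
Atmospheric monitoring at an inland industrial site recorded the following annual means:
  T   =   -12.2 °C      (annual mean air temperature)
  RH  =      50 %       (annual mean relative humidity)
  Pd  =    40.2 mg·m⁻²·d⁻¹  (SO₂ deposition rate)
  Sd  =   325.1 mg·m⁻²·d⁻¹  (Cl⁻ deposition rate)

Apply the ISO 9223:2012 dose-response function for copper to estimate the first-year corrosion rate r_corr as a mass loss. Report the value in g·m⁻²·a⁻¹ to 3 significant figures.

r_corr = 1.60 g·m⁻²·a⁻¹

copper: T≤10 °C ⇒ hinge +0.126·(-12.2−10) = -2.7972
  sulphur-dioxide contribution → 0.01613 μm/a
  chloride contribution → 0.1626 μm/a
  ⇒ r_corr(copper) = 0.1787 μm/a
Convert to mass loss: 0.1787 μm/a × 8.96 g/cm³ = 1.601 g·m⁻²·a⁻¹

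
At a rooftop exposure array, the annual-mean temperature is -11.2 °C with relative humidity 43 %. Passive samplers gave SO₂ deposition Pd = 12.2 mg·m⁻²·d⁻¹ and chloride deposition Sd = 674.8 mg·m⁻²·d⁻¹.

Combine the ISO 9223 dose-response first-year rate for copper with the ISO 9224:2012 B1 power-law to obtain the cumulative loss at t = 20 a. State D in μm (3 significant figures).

D(20) = 1.26 μm

copper: T≤10 °C ⇒ hinge +0.126·(-11.2−10) = -2.6712
  Pd branch = 0.0053·Pd^0.26·e^(0.059·RH+f) = 0.008881 μm/a
  Sd branch = 0.01025·Sd^0.27·e^(0.036·RH+0.049·T) = 0.1616 μm/a
  sum: 0.008881 + 0.1616 → r_corr = 0.1705 μm/a
Power-law: D(20) = r_corr · 20^0.667
  D(20) = 0.1705 × 20^0.667 = 0.1705 × 7.375 = 1.258 μm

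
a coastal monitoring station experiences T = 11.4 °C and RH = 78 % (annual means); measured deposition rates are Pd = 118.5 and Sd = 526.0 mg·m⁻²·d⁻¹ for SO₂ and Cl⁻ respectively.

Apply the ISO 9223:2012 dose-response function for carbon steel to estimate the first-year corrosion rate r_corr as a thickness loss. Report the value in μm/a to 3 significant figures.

carbon steel: f(T) = -0.054·(T−10) [T>10 °C] = -0.0756
  SO₂ term: 1.77·118.5^0.52·exp(0.02·78-0.0756) = 93.53
  Sd branch = 0.102·Sd^0.62·e^(0.033·RH+0.04·T) = 102.7 μm/a
  sum: 93.53 + 102.7 → r_corr = 196.2 μm/a

r_corr = 196 μm/a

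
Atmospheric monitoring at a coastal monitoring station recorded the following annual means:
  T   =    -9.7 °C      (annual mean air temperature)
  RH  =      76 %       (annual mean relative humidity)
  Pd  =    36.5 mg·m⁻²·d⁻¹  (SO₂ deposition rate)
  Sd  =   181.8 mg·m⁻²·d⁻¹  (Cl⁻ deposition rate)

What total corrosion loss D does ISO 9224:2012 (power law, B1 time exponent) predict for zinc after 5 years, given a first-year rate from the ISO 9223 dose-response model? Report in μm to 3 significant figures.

zinc: f(T) = +0.038·(T−10) [T≤10 °C] = -0.7486
  Pd branch = 0.0129·Pd^0.44·e^(0.046·RH+f) = 0.9799 μm/a
  Cl⁻ term: 0.0175·181.8^0.57·exp(0.008·76+0.085·-9.7) = 0.2735
  sum: 0.9799 + 0.2735 → r_corr = 1.253 μm/a
ISO 9224: D(t) = r_corr · t^b with b = 0.813 (zinc, B1)
  D(5) = 1.253 × 5^0.813 = 1.253 × 3.701 = 4.638 μm

D(5) = 4.64 μm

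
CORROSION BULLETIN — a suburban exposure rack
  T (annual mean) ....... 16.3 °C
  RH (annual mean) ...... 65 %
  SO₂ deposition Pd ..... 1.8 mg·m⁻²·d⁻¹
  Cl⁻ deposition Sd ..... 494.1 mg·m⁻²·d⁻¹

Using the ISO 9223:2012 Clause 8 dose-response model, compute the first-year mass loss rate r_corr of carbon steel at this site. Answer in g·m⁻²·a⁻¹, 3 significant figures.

carbon steel: f(T) = -0.054·(T−10) [T>10 °C] = -0.3402
  sulphur-dioxide contribution → 6.274 μm/a
  chloride contribution → 78.25 μm/a
  total first-year rate 84.52 μm/a
Convert to mass loss: 84.52 μm/a × 7.85 g/cm³ = 663.5 g·m⁻²·a⁻¹

r_corr = 664 g·m⁻²·a⁻¹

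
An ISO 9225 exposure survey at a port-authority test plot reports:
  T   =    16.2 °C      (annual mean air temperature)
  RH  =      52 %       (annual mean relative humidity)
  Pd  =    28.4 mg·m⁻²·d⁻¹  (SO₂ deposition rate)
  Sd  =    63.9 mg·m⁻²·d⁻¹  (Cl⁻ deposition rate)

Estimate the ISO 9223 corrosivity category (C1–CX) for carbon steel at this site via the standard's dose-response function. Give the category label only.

carbon steel: f(T) = -0.054·(T−10) [T>10 °C] = -0.3348
  SO₂ term: 1.77·28.4^0.52·exp(0.02·52-0.3348) = 20.42
  Sd branch = 0.102·Sd^0.62·e^(0.033·RH+0.04·T) = 14.28 μm/a
  r_corr = 20.42 + 14.28 = 34.69 μm/a
Category bounds: 25…50 μm/a bracket r_corr ⇒ C3

C3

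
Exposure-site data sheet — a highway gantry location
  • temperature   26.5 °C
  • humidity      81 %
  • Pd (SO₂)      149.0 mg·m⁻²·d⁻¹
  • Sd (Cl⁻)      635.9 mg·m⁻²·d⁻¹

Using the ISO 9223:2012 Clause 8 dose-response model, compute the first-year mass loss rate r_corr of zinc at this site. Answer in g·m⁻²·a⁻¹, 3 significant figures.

r_corr = 101 g·m⁻²·a⁻¹

zinc: temperature factor f = -0.071·(16.5) = -1.1715
  SO₂ term: 0.0129·149.0^0.44·exp(0.046·81-1.1715) = 1.5
  Cl⁻ term: 0.0175·635.9^0.57·exp(0.008·81+0.085·26.5) = 12.61
  sum: 1.5 + 12.61 → r_corr = 14.11 μm/a
Convert to mass loss: 14.11 μm/a × 7.14 g/cm³ = 100.7 g·m⁻²·a⁻¹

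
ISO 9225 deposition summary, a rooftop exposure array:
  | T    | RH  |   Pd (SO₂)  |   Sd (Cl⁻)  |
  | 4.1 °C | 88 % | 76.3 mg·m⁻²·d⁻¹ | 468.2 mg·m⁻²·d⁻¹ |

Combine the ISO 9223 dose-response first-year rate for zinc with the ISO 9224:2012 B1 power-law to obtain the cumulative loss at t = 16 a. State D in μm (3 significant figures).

zinc: temperature factor f = +0.038·(-5.9) = -0.2242
  Pd branch = 0.0129·Pd^0.44·e^(0.046·RH+f) = 3.977 μm/a
  Sd branch = 0.0175·Sd^0.57·e^(0.008·RH+0.085·T) = 1.668 μm/a
  sum: 3.977 + 1.668 → r_corr = 5.645 μm/a
ISO 9224: D(t) = r_corr · t^b with b = 0.813 (zinc, B1)
  D(16) = 5.645 × 16^0.813 = 5.645 × 9.527 = 53.78 μm

D(16) = 53.8 μm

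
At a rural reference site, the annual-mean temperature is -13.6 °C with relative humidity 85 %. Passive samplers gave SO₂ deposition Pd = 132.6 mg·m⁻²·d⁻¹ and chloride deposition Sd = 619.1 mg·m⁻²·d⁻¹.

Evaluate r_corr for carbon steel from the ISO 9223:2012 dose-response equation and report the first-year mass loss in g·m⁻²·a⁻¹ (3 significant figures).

carbon steel: T≤10 °C ⇒ hinge +0.150·(-13.6−10) = -3.5400
  Pd branch = 1.77·Pd^0.52·e^(0.02·RH+f) = 3.569 μm/a
  Sd branch = 0.102·Sd^0.62·e^(0.033·RH+0.04·T) = 52.65 μm/a
  r_corr = 3.569 + 52.65 = 56.22 μm/a
Convert to mass loss: 56.22 μm/a × 7.85 g/cm³ = 441.4 g·m⁻²·a⁻¹

r_corr = 441 g·m⁻²·a⁻¹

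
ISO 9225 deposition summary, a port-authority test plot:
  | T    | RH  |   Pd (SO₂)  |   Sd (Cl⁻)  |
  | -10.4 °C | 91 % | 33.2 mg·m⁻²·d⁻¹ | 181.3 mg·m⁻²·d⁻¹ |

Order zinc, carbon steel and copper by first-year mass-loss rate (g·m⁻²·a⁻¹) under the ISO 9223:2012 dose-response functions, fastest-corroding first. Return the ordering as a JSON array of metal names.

["carbon steel", "zinc", "copper"]

zinc: temperature factor f = +0.038·(-20.4) = -0.7752
  SO₂ term: 0.0129·33.2^0.44·exp(0.046·91-0.7752) = 1.825
  Cl⁻ term: 0.0175·181.3^0.57·exp(0.008·91+0.085·-10.4) = 0.2901
  r_corr = 1.825 + 0.2901 = 2.115 μm/a
  mass loss = 2.115 μm/a × 7.14 g/cm³ = 15.1 g·m⁻²·a⁻¹
carbon steel: temperature factor f = +0.150·(-20.4) = -3.0600
  SO₂ term: 1.77·33.2^0.52·exp(0.02·91-3.0600) = 3.165
  Sd branch = 0.102·Sd^0.62·e^(0.033·RH+0.04·T) = 34.07 μm/a
  sum: 3.165 + 34.07 → r_corr = 37.23 μm/a
  mass loss = 37.23 μm/a × 7.85 g/cm³ = 292.3 g·m⁻²·a⁻¹
copper: f(T) = +0.126·(T−10) [T≤10 °C] = -2.5704
  SO₂ term: 0.0053·33.2^0.26·exp(0.059·91-2.5704) = 0.2164
  Cl⁻ term: 0.01025·181.3^0.27·exp(0.036·91+0.049·-10.4) = 0.6636
  sum: 0.2164 + 0.6636 → r_corr = 0.88 μm/a
  mass loss = 0.88 μm/a × 8.96 g/cm³ = 7.885 g·m⁻²·a⁻¹
Ordering by g·m⁻²·a⁻¹: carbon steel (292) > zinc (15.1) > copper (7.88)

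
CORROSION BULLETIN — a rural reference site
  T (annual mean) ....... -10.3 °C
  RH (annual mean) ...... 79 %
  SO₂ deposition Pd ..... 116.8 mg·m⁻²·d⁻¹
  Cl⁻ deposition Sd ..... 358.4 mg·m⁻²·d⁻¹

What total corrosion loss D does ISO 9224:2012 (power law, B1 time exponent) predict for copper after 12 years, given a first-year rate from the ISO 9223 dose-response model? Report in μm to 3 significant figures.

D(12) = 3.52 μm

copper: T≤10 °C ⇒ hinge +0.126·(-10.3−10) = -2.5578
  SO₂ term: 0.0053·116.8^0.26·exp(0.059·79-2.5578) = 0.1497
  Cl⁻ term: 0.01025·358.4^0.27·exp(0.036·79+0.049·-10.3) = 0.5204
  sum: 0.1497 + 0.5204 → r_corr = 0.6701 μm/a
ISO 9224: D(t) = r_corr · t^b with b = 0.667 (copper, B1)
  D(12) = 0.6701 × 12^0.667 = 0.6701 × 5.246 = 3.515 μm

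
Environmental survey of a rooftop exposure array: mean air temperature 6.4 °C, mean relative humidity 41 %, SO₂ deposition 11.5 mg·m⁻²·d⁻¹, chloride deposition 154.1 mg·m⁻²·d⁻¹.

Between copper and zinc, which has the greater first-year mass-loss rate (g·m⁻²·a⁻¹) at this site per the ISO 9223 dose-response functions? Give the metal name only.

copper: f(T) = +0.126·(T−10) [T≤10 °C] = -0.4536
  SO₂ term: 0.0053·11.5^0.26·exp(0.059·41-0.4536) = 0.07139
  Sd branch = 0.01025·Sd^0.27·e^(0.036·RH+0.049·T) = 0.2391 μm/a
  sum: 0.07139 + 0.2391 → r_corr = 0.3105 μm/a
  mass loss = 0.3105 μm/a × 8.96 g/cm³ = 2.782 g·m⁻²·a⁻¹
zinc: T≤10 °C ⇒ hinge +0.038·(6.4−10) = -0.1368
  SO₂ term: 0.0129·11.5^0.44·exp(0.046·41-0.1368) = 0.2173
  Cl⁻ term: 0.0175·154.1^0.57·exp(0.008·41+0.085·6.4) = 0.7392
  r_corr = 0.2173 + 0.7392 = 0.9565 μm/a
  mass loss = 0.9565 μm/a × 7.14 g/cm³ = 6.829 g·m⁻²·a⁻¹
Ordering by g·m⁻²·a⁻¹: zinc (6.83) > copper (2.78)

zinc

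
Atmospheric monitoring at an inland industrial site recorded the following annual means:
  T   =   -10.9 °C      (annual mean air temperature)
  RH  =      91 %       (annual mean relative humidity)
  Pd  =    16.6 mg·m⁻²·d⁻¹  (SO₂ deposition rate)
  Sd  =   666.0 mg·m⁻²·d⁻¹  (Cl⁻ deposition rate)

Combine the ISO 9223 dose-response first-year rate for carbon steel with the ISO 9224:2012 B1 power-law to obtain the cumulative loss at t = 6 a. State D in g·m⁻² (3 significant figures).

D(6) = 1.54e+03 g·m⁻²

carbon steel: T≤10 °C ⇒ hinge +0.150·(-10.9−10) = -3.1350
  SO₂ term: 1.77·16.6^0.52·exp(0.02·91-3.1350) = 2.048
  Sd branch = 0.102·Sd^0.62·e^(0.033·RH+0.04·T) = 74.81 μm/a
  sum: 2.048 + 74.81 → r_corr = 76.86 μm/a
Power-law: D(6) = r_corr · 6^0.523
  D(6) = 76.86 × 6^0.523 = 76.86 × 2.553 = 196.2 μm
  Mass loss = 196.2 μm × 7.85 g/cm³ = 1540 g·m⁻²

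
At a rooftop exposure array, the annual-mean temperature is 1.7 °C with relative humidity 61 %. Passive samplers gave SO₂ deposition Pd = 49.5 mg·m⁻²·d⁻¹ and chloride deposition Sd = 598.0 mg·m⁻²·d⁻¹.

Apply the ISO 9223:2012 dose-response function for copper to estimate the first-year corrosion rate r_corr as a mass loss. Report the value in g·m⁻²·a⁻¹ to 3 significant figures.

r_corr = 6.73 g·m⁻²·a⁻¹

copper: T≤10 °C ⇒ hinge +0.126·(1.7−10) = -1.0458
  sulphur-dioxide contribution → 0.1878 μm/a
  chloride contribution → 0.5628 μm/a
  ⇒ r_corr(copper) = 0.7506 μm/a
Convert to mass loss: 0.7506 μm/a × 8.96 g/cm³ = 6.725 g·m⁻²·a⁻¹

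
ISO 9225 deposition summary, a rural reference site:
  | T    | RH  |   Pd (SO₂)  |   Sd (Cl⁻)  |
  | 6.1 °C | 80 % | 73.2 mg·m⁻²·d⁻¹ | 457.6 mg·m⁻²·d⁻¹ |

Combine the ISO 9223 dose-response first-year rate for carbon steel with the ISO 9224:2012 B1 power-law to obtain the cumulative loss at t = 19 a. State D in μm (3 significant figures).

carbon steel: temperature factor f = +0.150·(-3.9) = -0.5850
  sulphur-dioxide contribution → 45.53 μm/a
  chloride contribution → 81.4 μm/a
  ⇒ r_corr(carbon steel) = 126.9 μm/a
ISO 9224: D(t) = r_corr · t^b with b = 0.523 (carbon steel, B1)
  D(19) = 126.9 × 19^0.523 = 126.9 × 4.664 = 592 μm

D(19) = 592 μm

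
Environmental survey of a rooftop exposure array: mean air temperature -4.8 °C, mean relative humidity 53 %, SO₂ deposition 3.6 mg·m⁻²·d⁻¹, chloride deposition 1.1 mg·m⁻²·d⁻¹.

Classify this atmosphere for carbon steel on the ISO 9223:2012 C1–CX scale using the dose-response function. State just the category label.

C2

carbon steel: temperature factor f = +0.150·(-14.8) = -2.2200
  SO₂ term: 1.77·3.6^0.52·exp(0.02·53-2.2200) = 1.08
  Sd branch = 0.102·Sd^0.62·e^(0.033·RH+0.04·T) = 0.5134 μm/a
  r_corr = 1.08 + 0.5134 = 1.594 μm/a
1.59 μm/a falls in (1.3, 25] for carbon steel → category C2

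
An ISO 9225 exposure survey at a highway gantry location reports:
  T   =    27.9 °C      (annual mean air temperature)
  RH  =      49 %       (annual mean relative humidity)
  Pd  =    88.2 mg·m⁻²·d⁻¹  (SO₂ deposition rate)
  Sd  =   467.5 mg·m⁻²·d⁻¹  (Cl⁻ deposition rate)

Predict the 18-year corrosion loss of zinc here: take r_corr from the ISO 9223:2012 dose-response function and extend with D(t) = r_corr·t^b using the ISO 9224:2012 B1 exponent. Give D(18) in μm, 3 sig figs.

zinc: temperature factor f = -0.071·(17.9) = -1.2709
  sulphur-dioxide contribution → 0.2475 μm/a
  chloride contribution → 9.225 μm/a
  total first-year rate 9.473 μm/a
Long-term exponent b (ISO 9224 Table 2, B1) = 0.813
  D(18) = 9.473 × 18^0.813 = 9.473 × 10.48 = 99.32 μm

D(18) = 99.3 μm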